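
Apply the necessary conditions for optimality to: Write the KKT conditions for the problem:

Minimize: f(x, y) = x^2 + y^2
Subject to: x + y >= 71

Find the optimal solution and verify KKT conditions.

KKT conditions for min x^2 + y^2 s.t. x + y >= 71:
Stationarity: 2x = mu, 2y = mu
So x = y = mu/2.
Complementary slackness: mu*(x + y - 71) = 0
Primal feasibility: x + y >= 71; dual feasibility: mu >= 0
If mu = 0 then x = y = 0, but 0 + 0 < 71 is infeasible, so the constraint is active.
Constraint active: x + y = 2*(mu/2) = 71 => mu = 71
x = y = 71/2, f = 5041/2
Verify: stationarity 2*(71/2) = 71 = mu; primal 71/2 + 71/2 = 71 >= 71; dual mu = 71 >= 0; complementary slackness 71*(71 - 71) = 0. All KKT conditions hold.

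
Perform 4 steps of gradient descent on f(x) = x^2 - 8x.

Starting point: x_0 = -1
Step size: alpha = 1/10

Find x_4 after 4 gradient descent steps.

f(x) = x^2 - 8x, f'(x) = 2x + (-8)
Step 1: f'(-1) = -10, x_1 = -1 - 1/10 * -10 = 0
Step 2: f'(0) = -8, x_2 = 0 - 1/10 * -8 = 4/5
Step 3: f'(4/5) = -32/5, x_3 = 4/5 - 1/10 * -32/5 = 36/25
Step 4: f'(36/25) = -128/25, x_4 = 36/25 - 1/10 * -128/25 = 244/125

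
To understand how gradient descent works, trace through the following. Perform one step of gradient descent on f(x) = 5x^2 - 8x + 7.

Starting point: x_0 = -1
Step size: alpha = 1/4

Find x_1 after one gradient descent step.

f(x) = 5x^2 - 8x + 7
f'(x) = 10x - 8
f'(-1) = 10*-1 + (-8) = -18
x_1 = x_0 - alpha * f'(x_0) = -1 - 1/4 * -18 = 7/2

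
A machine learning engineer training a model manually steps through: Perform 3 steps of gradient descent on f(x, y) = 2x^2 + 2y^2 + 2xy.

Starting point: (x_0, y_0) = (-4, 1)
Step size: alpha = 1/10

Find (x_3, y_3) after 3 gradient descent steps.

f(x,y) = 2x^2 + 2y^2 + 2xy
grad_x = 4x + 2y, grad_y = 4y + 2x
Step 1: grad = (-14, -4), (-13/5, 7/5)
Step 2: grad = (-38/5, 2/5), (-46/25, 34/25)
Step 3: grad = (-116/25, 44/25), (-172/125, 148/125)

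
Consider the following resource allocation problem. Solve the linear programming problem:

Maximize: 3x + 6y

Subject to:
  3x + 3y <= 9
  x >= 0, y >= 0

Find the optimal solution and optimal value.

The feasible region has vertices at [(0, 0), (3, 0), (0, 3)].
Checking objective 3x + 6y at each vertex:
  (0, 0): 3*0 + 6*0 = 0
  (3, 0): 3*3 + 6*0 = 9
  (0, 3): 3*0 + 6*3 = 18
Maximum is 18 at (0, 3).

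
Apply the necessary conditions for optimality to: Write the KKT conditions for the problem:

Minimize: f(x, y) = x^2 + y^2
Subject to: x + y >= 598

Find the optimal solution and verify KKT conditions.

KKT conditions for min x^2 + y^2 s.t. x + y >= 598:
Stationarity: 2x = mu, 2y = mu
So x = y = mu/2.
Complementary slackness: mu*(x + y - 598) = 0
Primal feasibility: x + y >= 598; dual feasibility: mu >= 0
If mu = 0 then x = y = 0, but 0 + 0 < 598 is infeasible, so the constraint is active.
Constraint active: x + y = 2*(mu/2) = 598 => mu = 598
x = y = 299, f = 178802
Verify: stationarity 2*299 = 598 = mu; primal 299 + 299 = 598 >= 598; dual mu = 598 >= 0; complementary slackness 598*(598 - 598) = 0. All KKT conditions hold.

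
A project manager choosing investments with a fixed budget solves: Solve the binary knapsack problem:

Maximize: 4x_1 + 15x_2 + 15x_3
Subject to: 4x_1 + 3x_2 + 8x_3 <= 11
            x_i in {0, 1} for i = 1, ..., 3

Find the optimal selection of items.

Items: item 1 (v=4, w=4), item 2 (v=15, w=3), item 3 (v=15, w=8)
Capacity: 11
Checking all 8 subsets (w = total weight, v = total value):
  {}: w = 0, v = 0
  {1}: w = 4, v = 4
  {2}: w = 3, v = 15
  {3}: w = 8, v = 15
  {1, 2}: w = 7, v = 19
  {1, 3}: w = 12 > 11, infeasible
  {2, 3}: w = 11, v = 30
  {1, 2, 3}: w = 15 > 11, infeasible
Best feasible subset: items [2, 3]
Total weight: 11 <= 11, total value: 30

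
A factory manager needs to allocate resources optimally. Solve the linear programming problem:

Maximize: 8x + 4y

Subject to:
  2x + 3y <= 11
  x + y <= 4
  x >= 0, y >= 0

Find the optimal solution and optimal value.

Feasible vertices: (0, 0), (0, 11/3), (1, 3), (4, 0)
Objective 8x + 4y at each:
  (0, 0): 0
  (0, 11/3): 44/3
  (1, 3): 20
  (4, 0): 32
Maximum is 32 at (4, 0).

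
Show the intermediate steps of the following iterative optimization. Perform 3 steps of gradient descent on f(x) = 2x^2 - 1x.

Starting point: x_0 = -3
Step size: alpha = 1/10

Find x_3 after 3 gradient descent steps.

f(x) = 2x^2 - 1x, f'(x) = 4x + (-1)
Step 1: f'(-3) = -13, x_1 = -3 - 1/10 * -13 = -17/10
Step 2: f'(-17/10) = -39/5, x_2 = -17/10 - 1/10 * -39/5 = -23/25
Step 3: f'(-23/25) = -117/25, x_3 = -23/25 - 1/10 * -117/25 = -113/250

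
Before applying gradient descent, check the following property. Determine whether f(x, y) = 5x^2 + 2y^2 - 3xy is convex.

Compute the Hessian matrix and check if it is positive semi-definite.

f(x,y) = 5x^2 + 2y^2 - 3xy
Hessian H = [[10, -3], [-3, 4]]
trace(H) = 14, det(H) = 31
Eigenvalues: (14 +/- sqrt(72)) / 2 = 11.24, 2.757
Since both eigenvalues > 0, f is convex.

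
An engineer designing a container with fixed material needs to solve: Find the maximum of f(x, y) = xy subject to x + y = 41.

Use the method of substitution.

Substitute y = 41 - x into f(x,y) = xy:
g(x) = x(41 - x) = 41x - x^2
g'(x) = 41 - 2x = 0  =>  x = 41/2
y = 41 - 41/2 = 41/2
Maximum value = (41/2) * (41/2) = 1681/4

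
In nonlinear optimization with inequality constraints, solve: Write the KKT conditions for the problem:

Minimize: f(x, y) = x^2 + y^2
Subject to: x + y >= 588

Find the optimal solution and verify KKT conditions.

KKT conditions for min x^2 + y^2 s.t. x + y >= 588:
Stationarity: 2x = mu, 2y = mu
So x = y = mu/2.
Complementary slackness: mu*(x + y - 588) = 0
Primal feasibility: x + y >= 588; dual feasibility: mu >= 0
If mu = 0 then x = y = 0, but 0 + 0 < 588 is infeasible, so the constraint is active.
Constraint active: x + y = 2*(mu/2) = 588 => mu = 588
x = y = 294, f = 172872
Verify: stationarity 2*294 = 588 = mu; primal 294 + 294 = 588 >= 588; dual mu = 588 >= 0; complementary slackness 588*(588 - 588) = 0. All KKT conditions hold.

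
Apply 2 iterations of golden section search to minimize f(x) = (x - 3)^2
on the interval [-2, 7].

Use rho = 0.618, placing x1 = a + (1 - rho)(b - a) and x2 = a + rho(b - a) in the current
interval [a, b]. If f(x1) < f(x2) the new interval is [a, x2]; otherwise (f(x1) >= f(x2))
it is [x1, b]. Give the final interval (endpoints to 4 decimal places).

Golden section search for min of f(x) = (x - 3)^2 on [-2, 7].
Each step: x1 = a + (1 - rho)(b - a), x2 = a + rho(b - a); if f(x1) < f(x2) keep [a, x2], otherwise keep [x1, b].
Step 1: [-2.0000, 7.0000], x1=1.4380 (f=2.4398), x2=3.5620 (f=0.3158); f(x1) > f(x2) => keep [1.4380, 7.0000]
Step 2: [1.4380, 7.0000], x1=3.5627 (f=0.3166), x2=4.8753 (f=3.5168); f(x1) < f(x2) => keep [1.4380, 4.8753]
Final interval: [1.4380, 4.8753]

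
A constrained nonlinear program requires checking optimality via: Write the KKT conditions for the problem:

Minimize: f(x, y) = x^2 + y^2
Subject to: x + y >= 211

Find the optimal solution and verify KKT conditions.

KKT conditions for min x^2 + y^2 s.t. x + y >= 211:
Stationarity: 2x = mu, 2y = mu
So x = y = mu/2.
Complementary slackness: mu*(x + y - 211) = 0
Primal feasibility: x + y >= 211; dual feasibility: mu >= 0
If mu = 0 then x = y = 0, but 0 + 0 < 211 is infeasible, so the constraint is active.
Constraint active: x + y = 2*(mu/2) = 211 => mu = 211
x = y = 211/2, f = 44521/2
Verify: stationarity 2*(211/2) = 211 = mu; primal 211/2 + 211/2 = 211 >= 211; dual mu = 211 >= 0; complementary slackness 211*(211 - 211) = 0. All KKT conditions hold.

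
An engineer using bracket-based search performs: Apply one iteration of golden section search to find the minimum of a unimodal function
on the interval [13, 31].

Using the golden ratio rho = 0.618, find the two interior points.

Golden section search on [13, 31].
Golden ratio rho = 0.618 (approx).
Interior points:
  x_1 = 13 + (1-0.618)*18 = 19.8760
  x_2 = 13 + 0.618*18 = 24.1240
Compare f(x_1) and f(x_2) to determine which subinterval to keep.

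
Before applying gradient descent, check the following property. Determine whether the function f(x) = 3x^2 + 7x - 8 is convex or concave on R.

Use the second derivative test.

f(x) = 3x^2 + 7x - 8
f'(x) = 6x + 7
f''(x) = 6
Since f''(x) = 6 > 0 for all x, f is convex on R.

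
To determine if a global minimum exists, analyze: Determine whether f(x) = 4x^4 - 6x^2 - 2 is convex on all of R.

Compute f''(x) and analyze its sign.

f(x) = 4x^4 - 6x^2 - 2
f'(x) = 16x^3 + -12x
f''(x) = 48x^2 + -12
f''(0) = -12 < 0, so not convex near x = 0
Therefore, f is not globally convex on R.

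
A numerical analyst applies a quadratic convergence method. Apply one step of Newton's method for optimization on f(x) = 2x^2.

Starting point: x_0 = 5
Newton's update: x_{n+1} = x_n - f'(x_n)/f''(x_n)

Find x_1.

f(x) = 2x^2
f'(x) = 4x + (0), f''(x) = 4
Newton step: x_1 = x_0 - f'(x_0)/f''(x_0)
f'(5) = 20
x_1 = 5 - 20/4 = 0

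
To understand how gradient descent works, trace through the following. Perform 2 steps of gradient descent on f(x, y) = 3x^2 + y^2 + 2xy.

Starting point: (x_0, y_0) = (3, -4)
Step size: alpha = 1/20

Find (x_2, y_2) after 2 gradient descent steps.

f(x,y) = 3x^2 + y^2 + 2xy
grad_x = 6x + 2y, grad_y = 2y + 2x
Step 1: grad = (10, -2), (5/2, -39/10)
Step 2: grad = (36/5, -14/5), (107/50, -94/25)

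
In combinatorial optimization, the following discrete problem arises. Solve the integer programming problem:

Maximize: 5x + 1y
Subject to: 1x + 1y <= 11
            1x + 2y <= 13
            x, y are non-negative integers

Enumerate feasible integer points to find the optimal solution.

Constraint 1: 1x + 1y <= 11
Constraint 2: 1x + 2y <= 13
Feasible x range (need y >= 0): 0 <= x <= min(11/1, 13/1) => x in {0, ..., 11}.
Enumerate feasible integer points row by row (the coefficient of y is 1 > 0, so for each x the largest feasible y gives the best value):
  x = 0: y <= min((11 - 1*0)/1, (13 - 1*0)/2) => y in {0, ..., 6}; best 5*0 + 1*6 = 6
  x = 1: y <= min((11 - 1*1)/1, (13 - 1*1)/2) => y in {0, ..., 6}; best 5*1 + 1*6 = 11
  x = 2: y <= min((11 - 1*2)/1, (13 - 1*2)/2) => y in {0, ..., 5}; best 5*2 + 1*5 = 15
  x = 3: y <= min((11 - 1*3)/1, (13 - 1*3)/2) => y in {0, ..., 5}; best 5*3 + 1*5 = 20
  x = 4: y <= min((11 - 1*4)/1, (13 - 1*4)/2) => y in {0, ..., 4}; best 5*4 + 1*4 = 24
  x = 5: y <= min((11 - 1*5)/1, (13 - 1*5)/2) => y in {0, ..., 4}; best 5*5 + 1*4 = 29
  x = 6: y <= min((11 - 1*6)/1, (13 - 1*6)/2) => y in {0, ..., 3}; best 5*6 + 1*3 = 33
  x = 7: y <= min((11 - 1*7)/1, (13 - 1*7)/2) => y in {0, ..., 3}; best 5*7 + 1*3 = 38
  x = 8: y <= min((11 - 1*8)/1, (13 - 1*8)/2) => y in {0, ..., 2}; best 5*8 + 1*2 = 42
  x = 9: y <= min((11 - 1*9)/1, (13 - 1*9)/2) => y in {0, ..., 2}; best 5*9 + 1*2 = 47
  x = 10: y <= min((11 - 1*10)/1, (13 - 1*10)/2) => y in {0, ..., 1}; best 5*10 + 1*1 = 51
  x = 11: y <= min((11 - 1*11)/1, (13 - 1*11)/2) => y in {0}; best 5*11 + 1*0 = 55
The maximum 5x + 1y = 55 is achieved at x = 11, y = 0.
Check: 1*11 + 1*0 = 11 <= 11 and 1*11 + 2*0 = 11 <= 13.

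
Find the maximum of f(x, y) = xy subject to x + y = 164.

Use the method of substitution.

Substitute y = 164 - x into f(x,y) = xy:
g(x) = x(164 - x) = 164x - x^2
g'(x) = 164 - 2x = 0  =>  x = 82
y = 164 - 82 = 82
Maximum value = 82 * 82 = 6724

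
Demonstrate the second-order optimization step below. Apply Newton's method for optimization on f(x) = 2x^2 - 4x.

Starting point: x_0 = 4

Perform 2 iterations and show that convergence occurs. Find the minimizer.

f(x) = 2x^2 - 4x, f'(x) = 4x + (-4), f''(x) = 4
Step 1: f'(4) = 12, x_1 = 4 - 12/4 = 1
Step 2: f'(1) = 0, x_2 = 1 (converged)
Newton's method converges in 1 step for quadratics.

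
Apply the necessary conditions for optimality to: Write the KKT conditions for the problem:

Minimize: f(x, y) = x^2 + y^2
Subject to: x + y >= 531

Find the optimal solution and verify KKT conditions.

KKT conditions for min x^2 + y^2 s.t. x + y >= 531:
Stationarity: 2x = mu, 2y = mu
So x = y = mu/2.
Complementary slackness: mu*(x + y - 531) = 0
Primal feasibility: x + y >= 531; dual feasibility: mu >= 0
If mu = 0 then x = y = 0, but 0 + 0 < 531 is infeasible, so the constraint is active.
Constraint active: x + y = 2*(mu/2) = 531 => mu = 531
x = y = 531/2, f = 281961/2
Verify: stationarity 2*(531/2) = 531 = mu; primal 531/2 + 531/2 = 531 >= 531; dual mu = 531 >= 0; complementary slackness 531*(531 - 531) = 0. All KKT conditions hold.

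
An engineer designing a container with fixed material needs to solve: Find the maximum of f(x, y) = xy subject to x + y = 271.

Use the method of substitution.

Substitute y = 271 - x into f(x,y) = xy:
g(x) = x(271 - x) = 271x - x^2
g'(x) = 271 - 2x = 0  =>  x = 271/2
y = 271 - 271/2 = 271/2
Maximum value = (271/2) * (271/2) = 73441/4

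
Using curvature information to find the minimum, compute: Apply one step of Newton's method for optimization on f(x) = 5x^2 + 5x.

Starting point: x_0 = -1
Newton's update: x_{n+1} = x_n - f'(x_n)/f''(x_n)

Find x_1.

f(x) = 5x^2 + 5x
f'(x) = 10x + (5), f''(x) = 10
Newton step: x_1 = x_0 - f'(x_0)/f''(x_0)
f'(-1) = -5
x_1 = -1 - -5/10 = -1/2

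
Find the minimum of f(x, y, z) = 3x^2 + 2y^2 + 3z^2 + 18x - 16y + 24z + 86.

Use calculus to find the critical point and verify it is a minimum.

f(x,y,z) = 3x^2 + 2y^2 + 3z^2 + 18x - 16y + 24z + 86
df/dx = 6x + (18) = 0 => x = -3
df/dy = 4y + (-16) = 0 => y = 4
df/dz = 6z + (24) = 0 => z = -4
f(-3,4,-4) = 3*(-3)^2 + 2*(4)^2 + 3*(-4)^2 + 18*(-3) + -16*(4) + 24*(-4) + 86 = -21
Hessian is diagonal with entries 6, 4, 6 > 0, confirmed minimum.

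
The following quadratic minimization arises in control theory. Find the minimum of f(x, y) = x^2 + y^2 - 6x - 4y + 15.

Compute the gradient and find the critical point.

f(x,y) = x^2 + y^2 - 6x - 4y + 15
df/dx = 2x + (-6) = 0  =>  x = 3
df/dy = 2y + (-4) = 0  =>  y = 2
f(3, 2) = 1*(3)^2 + 1*(2)^2 + -6*(3) + -4*(2) + 15 = 2
Hessian is diagonal with entries 2, 2 > 0, so this is a minimum.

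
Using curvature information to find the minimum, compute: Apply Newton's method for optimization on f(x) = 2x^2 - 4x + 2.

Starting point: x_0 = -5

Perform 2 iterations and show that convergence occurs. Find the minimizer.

f(x) = 2x^2 - 4x + 2, f'(x) = 4x + (-4), f''(x) = 4
Step 1: f'(-5) = -24, x_1 = -5 - -24/4 = 1
Step 2: f'(1) = 0, x_2 = 1 (converged)
Newton's method converges in 1 step for quadratics.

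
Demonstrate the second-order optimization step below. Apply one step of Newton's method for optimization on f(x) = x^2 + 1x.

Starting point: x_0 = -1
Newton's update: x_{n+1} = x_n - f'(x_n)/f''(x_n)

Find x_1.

f(x) = x^2 + 1x
f'(x) = 2x + (1), f''(x) = 2
Newton step: x_1 = x_0 - f'(x_0)/f''(x_0)
f'(-1) = -1
x_1 = -1 - -1/2 = -1/2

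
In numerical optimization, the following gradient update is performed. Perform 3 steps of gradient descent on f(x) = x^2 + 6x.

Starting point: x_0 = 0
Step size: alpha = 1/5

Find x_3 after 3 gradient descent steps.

f(x) = x^2 + 6x, f'(x) = 2x + (6)
Step 1: f'(0) = 6, x_1 = 0 - 1/5 * 6 = -6/5
Step 2: f'(-6/5) = 18/5, x_2 = -6/5 - 1/5 * 18/5 = -48/25
Step 3: f'(-48/25) = 54/25, x_3 = -48/25 - 1/5 * 54/25 = -294/125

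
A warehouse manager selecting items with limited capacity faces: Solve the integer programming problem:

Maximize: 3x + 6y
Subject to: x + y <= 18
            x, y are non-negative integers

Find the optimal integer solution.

Objective: 3x + 6y, constraint: x + y <= 18
Coefficient of y is 6 > coefficient of x is 3, so allocate the entire budget to y.
Optimal: x = 0, y = 18, value = 108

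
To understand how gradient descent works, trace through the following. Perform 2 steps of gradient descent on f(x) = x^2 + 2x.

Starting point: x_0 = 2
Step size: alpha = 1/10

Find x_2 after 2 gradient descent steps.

f(x) = x^2 + 2x, f'(x) = 2x + (2)
Step 1: f'(2) = 6, x_1 = 2 - 1/10 * 6 = 7/5
Step 2: f'(7/5) = 24/5, x_2 = 7/5 - 1/10 * 24/5 = 23/25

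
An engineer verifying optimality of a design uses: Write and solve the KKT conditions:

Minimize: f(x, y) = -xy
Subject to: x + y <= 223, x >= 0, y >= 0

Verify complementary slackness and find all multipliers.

Problem: min -xy s.t. x + y <= 223 (multiplier lambda), x >= 0 (mu_x), y >= 0 (mu_y)
KKT stationarity: -y + lambda - mu_x = 0, -x + lambda - mu_y = 0, with lambda, mu_x, mu_y >= 0
Complementary slackness: lambda*(x + y - 223) = 0, mu_x*x = 0, mu_y*y = 0
If lambda = 0: y = -mu_x <= 0 and x = -mu_y <= 0 force x = y = 0 with f = 0; but x = y = 223/2 is feasible with f = -49729/4 < 0, so this is not the minimum. Hence lambda > 0 and x + y = 223.
Try x > 0, y > 0 (so mu_x = mu_y = 0): y = lambda, x = lambda => x = y = lambda
x + y = 223 => 2*lambda = 223 => lambda = 223/2
x* = y* = 223/2 > 0, consistent with mu_x = mu_y = 0.
(Any feasible point with x = 0 or y = 0 has f = 0 > -49729/4, so the minimum is not on those boundaries.)
min(-xy) = -49729/4 (i.e. max xy = 49729/4)
Multipliers: lambda = 223/2, mu_x = 0, mu_y = 0
Complementary slackness: lambda*(x + y - 223) = 223/2*(223/2 + 223/2 - 223) = 0, mu_x*x = 0*223/2 = 0, mu_y*y = 0*223/2 = 0. Satisfied.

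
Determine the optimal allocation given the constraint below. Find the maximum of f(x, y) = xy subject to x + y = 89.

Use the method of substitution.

Substitute y = 89 - x into f(x,y) = xy:
g(x) = x(89 - x) = 89x - x^2
g'(x) = 89 - 2x = 0  =>  x = 89/2
y = 89 - 89/2 = 89/2
Maximum value = (89/2) * (89/2) = 7921/4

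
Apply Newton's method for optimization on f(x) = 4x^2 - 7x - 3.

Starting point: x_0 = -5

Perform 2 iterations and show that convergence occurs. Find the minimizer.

f(x) = 4x^2 - 7x - 3, f'(x) = 8x + (-7), f''(x) = 8
Step 1: f'(-5) = -47, x_1 = -5 - -47/8 = 7/8
Step 2: f'(7/8) = 0, x_2 = 7/8 (converged)
Newton's method converges in 1 step for quadratics.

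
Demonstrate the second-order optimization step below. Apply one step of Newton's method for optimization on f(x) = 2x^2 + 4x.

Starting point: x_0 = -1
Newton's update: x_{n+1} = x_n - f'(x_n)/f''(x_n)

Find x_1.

f(x) = 2x^2 + 4x
f'(x) = 4x + (4), f''(x) = 4
Newton step: x_1 = x_0 - f'(x_0)/f''(x_0)
f'(-1) = 0
x_1 = -1 - 0/4 = -1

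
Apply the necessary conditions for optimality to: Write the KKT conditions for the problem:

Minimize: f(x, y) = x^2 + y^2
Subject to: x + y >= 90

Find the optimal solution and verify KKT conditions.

KKT conditions for min x^2 + y^2 s.t. x + y >= 90:
Stationarity: 2x = mu, 2y = mu
So x = y = mu/2.
Complementary slackness: mu*(x + y - 90) = 0
Primal feasibility: x + y >= 90; dual feasibility: mu >= 0
If mu = 0 then x = y = 0, but 0 + 0 < 90 is infeasible, so the constraint is active.
Constraint active: x + y = 2*(mu/2) = 90 => mu = 90
x = y = 45, f = 4050
Verify: stationarity 2*45 = 90 = mu; primal 45 + 45 = 90 >= 90; dual mu = 90 >= 0; complementary slackness 90*(90 - 90) = 0. All KKT conditions hold.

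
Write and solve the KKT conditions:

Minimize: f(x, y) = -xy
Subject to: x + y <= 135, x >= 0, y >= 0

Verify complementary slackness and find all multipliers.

Problem: min -xy s.t. x + y <= 135 (multiplier lambda), x >= 0 (mu_x), y >= 0 (mu_y)
KKT stationarity: -y + lambda - mu_x = 0, -x + lambda - mu_y = 0, with lambda, mu_x, mu_y >= 0
Complementary slackness: lambda*(x + y - 135) = 0, mu_x*x = 0, mu_y*y = 0
If lambda = 0: y = -mu_x <= 0 and x = -mu_y <= 0 force x = y = 0 with f = 0; but x = y = 135/2 is feasible with f = -18225/4 < 0, so this is not the minimum. Hence lambda > 0 and x + y = 135.
Try x > 0, y > 0 (so mu_x = mu_y = 0): y = lambda, x = lambda => x = y = lambda
x + y = 135 => 2*lambda = 135 => lambda = 135/2
x* = y* = 135/2 > 0, consistent with mu_x = mu_y = 0.
(Any feasible point with x = 0 or y = 0 has f = 0 > -18225/4, so the minimum is not on those boundaries.)
min(-xy) = -18225/4 (i.e. max xy = 18225/4)
Multipliers: lambda = 135/2, mu_x = 0, mu_y = 0
Complementary slackness: lambda*(x + y - 135) = 135/2*(135/2 + 135/2 - 135) = 0, mu_x*x = 0*135/2 = 0, mu_y*y = 0*135/2 = 0. Satisfied.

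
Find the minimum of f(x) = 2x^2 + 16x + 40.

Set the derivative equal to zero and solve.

f(x) = 2x^2 + 16x + 40
f'(x) = 4x + (16) = 0
x = -16/4 = -4
f(-4) = 8
Since f''(x) = 4 > 0, this is a minimum.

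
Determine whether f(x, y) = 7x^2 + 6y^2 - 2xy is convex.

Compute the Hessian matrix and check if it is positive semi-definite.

f(x,y) = 7x^2 + 6y^2 - 2xy
Hessian H = [[14, -2], [-2, 12]]
trace(H) = 26, det(H) = 164
Eigenvalues: (26 +/- sqrt(20)) / 2 = 15.24, 10.76
Since both eigenvalues > 0, f is convex.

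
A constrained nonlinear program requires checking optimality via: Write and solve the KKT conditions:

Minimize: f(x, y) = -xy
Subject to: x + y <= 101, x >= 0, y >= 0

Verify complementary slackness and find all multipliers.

Problem: min -xy s.t. x + y <= 101 (multiplier lambda), x >= 0 (mu_x), y >= 0 (mu_y)
KKT stationarity: -y + lambda - mu_x = 0, -x + lambda - mu_y = 0, with lambda, mu_x, mu_y >= 0
Complementary slackness: lambda*(x + y - 101) = 0, mu_x*x = 0, mu_y*y = 0
If lambda = 0: y = -mu_x <= 0 and x = -mu_y <= 0 force x = y = 0 with f = 0; but x = y = 101/2 is feasible with f = -10201/4 < 0, so this is not the minimum. Hence lambda > 0 and x + y = 101.
Try x > 0, y > 0 (so mu_x = mu_y = 0): y = lambda, x = lambda => x = y = lambda
x + y = 101 => 2*lambda = 101 => lambda = 101/2
x* = y* = 101/2 > 0, consistent with mu_x = mu_y = 0.
(Any feasible point with x = 0 or y = 0 has f = 0 > -10201/4, so the minimum is not on those boundaries.)
min(-xy) = -10201/4 (i.e. max xy = 10201/4)
Multipliers: lambda = 101/2, mu_x = 0, mu_y = 0
Complementary slackness: lambda*(x + y - 101) = 101/2*(101/2 + 101/2 - 101) = 0, mu_x*x = 0*101/2 = 0, mu_y*y = 0*101/2 = 0. Satisfied.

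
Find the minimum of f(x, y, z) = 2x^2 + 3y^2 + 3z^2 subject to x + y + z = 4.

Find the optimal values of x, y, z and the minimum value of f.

Using Lagrange multipliers on f = 2x^2 + 3y^2 + 3z^2 with constraint x + y + z = 4:
Conditions: 2*2*x = lambda, 2*3*y = lambda, 2*3*z = lambda
So x = lambda/4, y = lambda/6, z = lambda/6
Substituting into constraint: lambda * (7/12) = 4
lambda = 48/7
x = 12/7, y = 8/7, z = 8/7
Minimum value = 96/7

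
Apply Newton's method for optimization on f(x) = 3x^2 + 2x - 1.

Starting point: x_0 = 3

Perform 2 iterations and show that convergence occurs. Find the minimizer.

f(x) = 3x^2 + 2x - 1, f'(x) = 6x + (2), f''(x) = 6
Step 1: f'(3) = 20, x_1 = 3 - 20/6 = -1/3
Step 2: f'(-1/3) = 0, x_2 = -1/3 (converged)
Newton's method converges in 1 step for quadratics.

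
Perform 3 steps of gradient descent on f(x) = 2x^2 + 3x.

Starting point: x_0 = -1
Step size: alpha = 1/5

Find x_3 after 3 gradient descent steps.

f(x) = 2x^2 + 3x, f'(x) = 4x + (3)
Step 1: f'(-1) = -1, x_1 = -1 - 1/5 * -1 = -4/5
Step 2: f'(-4/5) = -1/5, x_2 = -4/5 - 1/5 * -1/5 = -19/25
Step 3: f'(-19/25) = -1/25, x_3 = -19/25 - 1/5 * -1/25 = -94/125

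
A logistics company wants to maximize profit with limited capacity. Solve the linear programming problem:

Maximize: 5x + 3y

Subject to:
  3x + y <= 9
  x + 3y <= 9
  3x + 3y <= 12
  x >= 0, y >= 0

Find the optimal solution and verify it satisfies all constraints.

Feasible vertices: (0, 0), (0, 3), (3/2, 5/2), (5/2, 3/2), (3, 0)
Objective 5x + 3y at each vertex:
  (0, 0): 0
  (0, 3): 9
  (3/2, 5/2): 15
  (5/2, 3/2): 17
  (3, 0): 15
Maximum is 17 at (5/2, 3/2).
Verify constraints at (x, y) = (5/2, 3/2):
  3*(5/2) + 1*(3/2) = 9 <= 9 (active)
  1*(5/2) + 3*(3/2) = 7 <= 9
  3*(5/2) + 3*(3/2) = 12 <= 12 (active)
  x = 5/2 >= 0, y = 3/2 >= 0. All constraints satisfied.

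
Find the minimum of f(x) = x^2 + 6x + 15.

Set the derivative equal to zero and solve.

f(x) = x^2 + 6x + 15
f'(x) = 2x + (6) = 0
x = -6/2 = -3
f(-3) = 6
Since f''(x) = 2 > 0, this is a minimum.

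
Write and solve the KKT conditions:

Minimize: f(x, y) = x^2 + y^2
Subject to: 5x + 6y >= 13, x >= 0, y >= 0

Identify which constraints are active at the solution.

KKT conditions for min x^2 + y^2 s.t. 5x + 6y >= 13, x >= 0, y >= 0:
Stationarity: 2x = mu*5 + mu_x, 2y = mu*6 + mu_y, with mu, mu_x, mu_y >= 0
Complementary slackness: mu*(5x + 6y - 13) = 0, mu_x*x = 0, mu_y*y = 0
(0, 0) is infeasible (5*0 + 6*0 < 13), so if mu = 0 stationarity would force x = mu_x/2 >= 0, y = mu_y/2 >= 0 with mu_x*x = mu_y*y = 0, i.e. x = y = 0: contradiction. Hence mu > 0 and 5x + 6y = 13 is active.
Try x > 0, y > 0 (so mu_x = mu_y = 0): x = 5*mu/2, y = 6*mu/2
Substitute: 5*(5*mu/2) + 6*(6*mu/2) = 13
  mu*61/2 = 13 => mu = 26/61
x* = 65/61 > 0, y* = 78/61 > 0, consistent with mu_x = mu_y = 0.
f is convex and the constraints are linear, so this KKT point is the global minimum.
f* = 169/61
Active constraints: 5x + 6y >= 13 (holds with equality, mu = 26/61 > 0); x >= 0 and y >= 0 are inactive (mu_x = mu_y = 0).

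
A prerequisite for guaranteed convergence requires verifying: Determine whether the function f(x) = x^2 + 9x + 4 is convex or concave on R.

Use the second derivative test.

f(x) = x^2 + 9x + 4
f'(x) = 2x + 9
f''(x) = 2
Since f''(x) = 2 > 0 for all x, f is convex on R.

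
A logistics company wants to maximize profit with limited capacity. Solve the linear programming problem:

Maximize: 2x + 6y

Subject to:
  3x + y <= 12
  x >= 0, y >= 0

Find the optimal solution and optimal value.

The feasible region has vertices at [(0, 0), (4, 0), (0, 12)].
Checking objective 2x + 6y at each vertex:
  (0, 0): 2*0 + 6*0 = 0
  (4, 0): 2*4 + 6*0 = 8
  (0, 12): 2*0 + 6*12 = 72
Maximum is 72 at (0, 12).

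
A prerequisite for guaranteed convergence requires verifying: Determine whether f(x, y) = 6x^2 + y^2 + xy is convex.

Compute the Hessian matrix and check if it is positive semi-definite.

f(x,y) = 6x^2 + y^2 + xy
Hessian H = [[12, 1], [1, 2]]
trace(H) = 14, det(H) = 23
Eigenvalues: (14 +/- sqrt(104)) / 2 = 12.1, 1.901
Since both eigenvalues > 0, f is convex.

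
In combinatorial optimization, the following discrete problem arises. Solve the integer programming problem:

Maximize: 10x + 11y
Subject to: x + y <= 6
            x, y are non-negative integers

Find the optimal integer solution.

Objective: 10x + 11y, constraint: x + y <= 6
Coefficient of y is 11 > coefficient of x is 10, so allocate the entire budget to y.
Optimal: x = 0, y = 6, value = 66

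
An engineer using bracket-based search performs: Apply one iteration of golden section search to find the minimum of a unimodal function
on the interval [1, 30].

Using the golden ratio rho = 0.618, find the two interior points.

Golden section search on [1, 30].
Golden ratio rho = 0.618 (approx).
Interior points:
  x_1 = 1 + (1-0.618)*29 = 12.0780
  x_2 = 1 + 0.618*29 = 18.9220
Compare f(x_1) and f(x_2) to determine which subinterval to keep.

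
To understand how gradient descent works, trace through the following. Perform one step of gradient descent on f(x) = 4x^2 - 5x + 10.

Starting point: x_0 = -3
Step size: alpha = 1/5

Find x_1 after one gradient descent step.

f(x) = 4x^2 - 5x + 10
f'(x) = 8x - 5
f'(-3) = 8*-3 + (-5) = -29
x_1 = x_0 - alpha * f'(x_0) = -3 - 1/5 * -29 = 14/5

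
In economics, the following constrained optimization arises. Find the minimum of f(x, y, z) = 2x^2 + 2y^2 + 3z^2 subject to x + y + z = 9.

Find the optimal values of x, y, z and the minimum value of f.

Using Lagrange multipliers on f = 2x^2 + 2y^2 + 3z^2 with constraint x + y + z = 9:
Conditions: 2*2*x = lambda, 2*2*y = lambda, 2*3*z = lambda
So x = lambda/4, y = lambda/4, z = lambda/6
Substituting into constraint: lambda * (2/3) = 9
lambda = 27/2
x = 27/8, y = 27/8, z = 9/4
Minimum value = 243/4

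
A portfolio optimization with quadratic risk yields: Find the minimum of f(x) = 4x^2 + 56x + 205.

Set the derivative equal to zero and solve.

f(x) = 4x^2 + 56x + 205
f'(x) = 8x + (56) = 0
x = -56/8 = -7
f(-7) = 9
Since f''(x) = 8 > 0, this is a minimum.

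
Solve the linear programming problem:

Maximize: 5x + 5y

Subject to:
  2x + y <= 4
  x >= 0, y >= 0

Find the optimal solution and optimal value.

The feasible region has vertices at [(0, 0), (2, 0), (0, 4)].
Checking objective 5x + 5y at each vertex:
  (0, 0): 5*0 + 5*0 = 0
  (2, 0): 5*2 + 5*0 = 10
  (0, 4): 5*0 + 5*4 = 20
Maximum is 20 at (0, 4).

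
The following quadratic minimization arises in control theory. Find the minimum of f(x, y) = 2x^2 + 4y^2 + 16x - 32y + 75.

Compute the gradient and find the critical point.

f(x,y) = 2x^2 + 4y^2 + 16x - 32y + 75
df/dx = 4x + (16) = 0  =>  x = -4
df/dy = 8y + (-32) = 0  =>  y = 4
f(-4, 4) = 2*(-4)^2 + 4*(4)^2 + 16*(-4) + -32*(4) + 75 = -21
Hessian is diagonal with entries 4, 8 > 0, so this is a minimum.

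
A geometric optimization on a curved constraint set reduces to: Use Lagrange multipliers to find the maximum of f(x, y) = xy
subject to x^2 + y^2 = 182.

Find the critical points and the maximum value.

Lagrange conditions: y = 2*lambda*x and x = 2*lambda*y
If x = 0 then y = 0, violating the constraint, so x, y != 0.
Dividing: y/x = x/y => x^2 = y^2 => y = x or y = -x
Constraint: 2x^2 = 182 => x^2 = 91 => x = +/-sqrt(91)
Critical points: (sqrt(91), sqrt(91)), (-sqrt(91), -sqrt(91)), (sqrt(91), -sqrt(91)), (-sqrt(91), sqrt(91))
  y = x:  xy = x^2 = 91  at (sqrt(91), sqrt(91)) and (-sqrt(91), -sqrt(91))
  y = -x: xy = -x^2 = -91 at (sqrt(91), -sqrt(91)) and (-sqrt(91), sqrt(91))
Maximum xy = 91 at (sqrt(91), sqrt(91)) and (-sqrt(91), -sqrt(91))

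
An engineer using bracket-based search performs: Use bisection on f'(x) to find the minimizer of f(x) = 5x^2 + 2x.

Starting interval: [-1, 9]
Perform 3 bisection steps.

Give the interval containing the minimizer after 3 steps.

Finding critical point of f(x) = 5x^2 + 2x using bisection on f'(x) = 10x + 2.
f'(x) = 0 when x = -1/5.
Starting interval: [-1, 9]
Step 1: mid = 4, f'(mid) = 42, new interval = [-1, 4]
Step 2: mid = 3/2, f'(mid) = 17, new interval = [-1, 3/2]
Step 3: mid = 1/4, f'(mid) = 9/2, new interval = [-1, 1/4]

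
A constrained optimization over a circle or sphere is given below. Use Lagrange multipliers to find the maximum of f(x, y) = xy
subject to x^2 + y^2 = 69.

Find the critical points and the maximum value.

Lagrange conditions: y = 2*lambda*x and x = 2*lambda*y
If x = 0 then y = 0, violating the constraint, so x, y != 0.
Dividing: y/x = x/y => x^2 = y^2 => y = x or y = -x
Constraint: 2x^2 = 69 => x^2 = 69/2 => x = +/-sqrt(69/2)
Critical points: (sqrt(69/2), sqrt(69/2)), (-sqrt(69/2), -sqrt(69/2)), (sqrt(69/2), -sqrt(69/2)), (-sqrt(69/2), sqrt(69/2))
  y = x:  xy = x^2 = 69/2  at (sqrt(69/2), sqrt(69/2)) and (-sqrt(69/2), -sqrt(69/2))
  y = -x: xy = -x^2 = -69/2 at (sqrt(69/2), -sqrt(69/2)) and (-sqrt(69/2), sqrt(69/2))
Maximum xy = 69/2 at (sqrt(69/2), sqrt(69/2)) and (-sqrt(69/2), -sqrt(69/2))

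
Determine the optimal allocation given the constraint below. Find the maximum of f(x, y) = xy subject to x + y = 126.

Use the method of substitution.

Substitute y = 126 - x into f(x,y) = xy:
g(x) = x(126 - x) = 126x - x^2
g'(x) = 126 - 2x = 0  =>  x = 63
y = 126 - 63 = 63
Maximum value = 63 * 63 = 3969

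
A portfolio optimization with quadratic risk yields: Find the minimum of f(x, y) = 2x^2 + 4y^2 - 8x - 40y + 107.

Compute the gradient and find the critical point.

f(x,y) = 2x^2 + 4y^2 - 8x - 40y + 107
df/dx = 4x + (-8) = 0  =>  x = 2
df/dy = 8y + (-40) = 0  =>  y = 5
f(2, 5) = 2*(2)^2 + 4*(5)^2 + -8*(2) + -40*(5) + 107 = -1
Hessian is diagonal with entries 4, 8 > 0, so this is a minimum.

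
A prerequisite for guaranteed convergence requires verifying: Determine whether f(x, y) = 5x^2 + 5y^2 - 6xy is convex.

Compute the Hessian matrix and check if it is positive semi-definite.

f(x,y) = 5x^2 + 5y^2 - 6xy
Hessian H = [[10, -6], [-6, 10]]
trace(H) = 20, det(H) = 64
Eigenvalues: (20 +/- sqrt(144)) / 2 = 16, 4
Since both eigenvalues > 0, f is convex.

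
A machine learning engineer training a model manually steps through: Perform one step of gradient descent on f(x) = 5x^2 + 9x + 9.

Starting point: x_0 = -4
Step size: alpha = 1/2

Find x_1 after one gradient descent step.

f(x) = 5x^2 + 9x + 9
f'(x) = 10x + 9
f'(-4) = 10*-4 + (9) = -31
x_1 = x_0 - alpha * f'(x_0) = -4 - 1/2 * -31 = 23/2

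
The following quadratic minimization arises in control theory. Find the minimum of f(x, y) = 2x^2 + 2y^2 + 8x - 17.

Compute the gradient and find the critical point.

f(x,y) = 2x^2 + 2y^2 + 8x - 17
df/dx = 4x + (8) = 0  =>  x = -2
df/dy = 4y + (0) = 0  =>  y = 0
f(-2, 0) = 2*(-2)^2 + 2*(0)^2 + 8*(-2) + -17 = -25
Hessian is diagonal with entries 4, 4 > 0, so this is a minimum.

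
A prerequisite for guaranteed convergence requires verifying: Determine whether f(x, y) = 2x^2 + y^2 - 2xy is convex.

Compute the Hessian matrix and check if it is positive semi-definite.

f(x,y) = 2x^2 + y^2 - 2xy
Hessian H = [[4, -2], [-2, 2]]
trace(H) = 6, det(H) = 4
Eigenvalues: (6 +/- sqrt(20)) / 2 = 5.236, 0.7639
Since both eigenvalues > 0, f is convex.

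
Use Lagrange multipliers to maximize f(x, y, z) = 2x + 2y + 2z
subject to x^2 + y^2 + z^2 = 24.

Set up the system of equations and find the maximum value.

Lagrange conditions: 2 = 2*lambda*x, 2 = 2*lambda*y, 2 = 2*lambda*z
So x:2 = y:2 = z:2, i.e. x = 2t, y = 2t, z = 2t
Constraint: t^2*(2^2 + 2^2 + 2^2) = 24
  t^2 * 12 = 24  =>  t = sqrt(2)
Maximum = 2*2t + 2*2t + 2*2t = 12*sqrt(2) = sqrt(288)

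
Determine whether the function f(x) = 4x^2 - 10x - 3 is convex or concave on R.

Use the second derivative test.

f(x) = 4x^2 - 10x - 3
f'(x) = 8x - 10
f''(x) = 8
Since f''(x) = 8 > 0 for all x, f is convex on R.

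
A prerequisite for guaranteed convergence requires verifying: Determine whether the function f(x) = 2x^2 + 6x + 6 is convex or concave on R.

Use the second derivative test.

f(x) = 2x^2 + 6x + 6
f'(x) = 4x + 6
f''(x) = 4
Since f''(x) = 4 > 0 for all x, f is convex on R.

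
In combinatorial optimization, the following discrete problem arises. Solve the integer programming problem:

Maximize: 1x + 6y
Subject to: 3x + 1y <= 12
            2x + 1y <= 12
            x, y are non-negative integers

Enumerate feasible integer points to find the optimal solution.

Constraint 1: 3x + 1y <= 12
Constraint 2: 2x + 1y <= 12
Feasible x range (need y >= 0): 0 <= x <= min(12/3, 12/2) => x in {0, ..., 4}.
Enumerate feasible integer points row by row (the coefficient of y is 6 > 0, so for each x the largest feasible y gives the best value):
  x = 0: y <= min((12 - 3*0)/1, (12 - 2*0)/1) => y in {0, ..., 12}; best 1*0 + 6*12 = 72
  x = 1: y <= min((12 - 3*1)/1, (12 - 2*1)/1) => y in {0, ..., 9}; best 1*1 + 6*9 = 55
  x = 2: y <= min((12 - 3*2)/1, (12 - 2*2)/1) => y in {0, ..., 6}; best 1*2 + 6*6 = 38
  x = 3: y <= min((12 - 3*3)/1, (12 - 2*3)/1) => y in {0, ..., 3}; best 1*3 + 6*3 = 21
  x = 4: y <= min((12 - 3*4)/1, (12 - 2*4)/1) => y in {0}; best 1*4 + 6*0 = 4
The maximum 1x + 6y = 72 is achieved at x = 0, y = 12.
Check: 3*0 + 1*12 = 12 <= 12 and 2*0 + 1*12 = 12 <= 12.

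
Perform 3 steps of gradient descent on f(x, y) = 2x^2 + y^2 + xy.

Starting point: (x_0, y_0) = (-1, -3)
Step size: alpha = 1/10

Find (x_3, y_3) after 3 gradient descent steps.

f(x,y) = 2x^2 + y^2 + xy
grad_x = 4x + 1y, grad_y = 2y + 1x
Step 1: grad = (-7, -7), (-3/10, -23/10)
Step 2: grad = (-7/2, -49/10), (1/20, -181/100)
Step 3: grad = (-161/100, -357/100), (211/1000, -1453/1000)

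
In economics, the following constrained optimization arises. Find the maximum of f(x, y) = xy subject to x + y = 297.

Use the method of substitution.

Substitute y = 297 - x into f(x,y) = xy:
g(x) = x(297 - x) = 297x - x^2
g'(x) = 297 - 2x = 0  =>  x = 297/2
y = 297 - 297/2 = 297/2
Maximum value = (297/2) * (297/2) = 88209/4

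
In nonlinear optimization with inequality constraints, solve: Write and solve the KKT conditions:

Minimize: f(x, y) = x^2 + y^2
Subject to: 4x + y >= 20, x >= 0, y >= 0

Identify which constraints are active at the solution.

KKT conditions for min x^2 + y^2 s.t. 4x + 1y >= 20, x >= 0, y >= 0:
Stationarity: 2x = mu*4 + mu_x, 2y = mu*1 + mu_y, with mu, mu_x, mu_y >= 0
Complementary slackness: mu*(4x + y - 20) = 0, mu_x*x = 0, mu_y*y = 0
(0, 0) is infeasible (4*0 + 1*0 < 20), so if mu = 0 stationarity would force x = mu_x/2 >= 0, y = mu_y/2 >= 0 with mu_x*x = mu_y*y = 0, i.e. x = y = 0: contradiction. Hence mu > 0 and 4x + y = 20 is active.
Try x > 0, y > 0 (so mu_x = mu_y = 0): x = 4*mu/2, y = 1*mu/2
Substitute: 4*(4*mu/2) + 1*(1*mu/2) = 20
  mu*17/2 = 20 => mu = 40/17
x* = 80/17 > 0, y* = 20/17 > 0, consistent with mu_x = mu_y = 0.
f is convex and the constraints are linear, so this KKT point is the global minimum.
f* = 400/17
Active constraints: 4x + y >= 20 (holds with equality, mu = 40/17 > 0); x >= 0 and y >= 0 are inactive (mu_x = mu_y = 0).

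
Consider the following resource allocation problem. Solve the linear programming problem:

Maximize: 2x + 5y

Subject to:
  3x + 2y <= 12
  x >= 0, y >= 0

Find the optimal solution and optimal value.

The feasible region has vertices at [(0, 0), (4, 0), (0, 6)].
Checking objective 2x + 5y at each vertex:
  (0, 0): 2*0 + 5*0 = 0
  (4, 0): 2*4 + 5*0 = 8
  (0, 6): 2*0 + 5*6 = 30
Maximum is 30 at (0, 6).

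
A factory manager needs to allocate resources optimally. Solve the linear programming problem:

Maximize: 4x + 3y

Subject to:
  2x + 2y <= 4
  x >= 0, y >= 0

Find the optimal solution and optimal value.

The feasible region has vertices at [(0, 0), (2, 0), (0, 2)].
Checking objective 4x + 3y at each vertex:
  (0, 0): 4*0 + 3*0 = 0
  (2, 0): 4*2 + 3*0 = 8
  (0, 2): 4*0 + 3*2 = 6
Maximum is 8 at (2, 0).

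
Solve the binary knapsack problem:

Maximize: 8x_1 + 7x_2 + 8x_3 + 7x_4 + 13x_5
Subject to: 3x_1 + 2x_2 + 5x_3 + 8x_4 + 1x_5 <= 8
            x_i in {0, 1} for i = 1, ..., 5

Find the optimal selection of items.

Items: item 1 (v=8, w=3), item 2 (v=7, w=2), item 3 (v=8, w=5), item 4 (v=7, w=8), item 5 (v=13, w=1)
Capacity: 8
Checking all 32 subsets (w = total weight, v = total value):
  {}: w = 0, v = 0
  {1}: w = 3, v = 8
  {2}: w = 2, v = 7
  {3}: w = 5, v = 8
  {4}: w = 8, v = 7
  {5}: w = 1, v = 13
  {1, 2}: w = 5, v = 15
  {1, 3}: w = 8, v = 16
  {1, 4}: w = 11 > 8, infeasible
  {1, 5}: w = 4, v = 21
  {2, 3}: w = 7, v = 15
  {2, 4}: w = 10 > 8, infeasible
  {2, 5}: w = 3, v = 20
  {3, 4}: w = 13 > 8, infeasible
  {3, 5}: w = 6, v = 21
  {4, 5}: w = 9 > 8, infeasible
  {1, 2, 3}: w = 10 > 8, infeasible
  {1, 2, 4}: w = 13 > 8, infeasible
  {1, 2, 5}: w = 6, v = 28
  {1, 3, 4}: w = 16 > 8, infeasible
  {1, 3, 5}: w = 9 > 8, infeasible
  {1, 4, 5}: w = 12 > 8, infeasible
  {2, 3, 4}: w = 15 > 8, infeasible
  {2, 3, 5}: w = 8, v = 28
  {2, 4, 5}: w = 11 > 8, infeasible
  {3, 4, 5}: w = 14 > 8, infeasible
  {1, 2, 3, 4}: w = 18 > 8, infeasible
  {1, 2, 3, 5}: w = 11 > 8, infeasible
  {1, 2, 4, 5}: w = 14 > 8, infeasible
  {1, 3, 4, 5}: w = 17 > 8, infeasible
  {2, 3, 4, 5}: w = 16 > 8, infeasible
  {1, 2, 3, 4, 5}: w = 19 > 8, infeasible
Best feasible subset: items [1, 2, 5]
(The same value 28 is also attained by {2, 3, 5}.)
Total weight: 6 <= 8, total value: 28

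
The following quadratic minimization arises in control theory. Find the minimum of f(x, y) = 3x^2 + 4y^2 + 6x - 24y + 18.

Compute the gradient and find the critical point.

f(x,y) = 3x^2 + 4y^2 + 6x - 24y + 18
df/dx = 6x + (6) = 0  =>  x = -1
df/dy = 8y + (-24) = 0  =>  y = 3
f(-1, 3) = 3*(-1)^2 + 4*(3)^2 + 6*(-1) + -24*(3) + 18 = -21
Hessian is diagonal with entries 6, 8 > 0, so this is a minimum.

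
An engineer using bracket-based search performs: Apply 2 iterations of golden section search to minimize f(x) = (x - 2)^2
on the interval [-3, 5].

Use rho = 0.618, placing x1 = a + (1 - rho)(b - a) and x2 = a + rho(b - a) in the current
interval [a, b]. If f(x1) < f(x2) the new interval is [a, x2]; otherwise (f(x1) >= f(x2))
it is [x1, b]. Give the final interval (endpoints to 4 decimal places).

Golden section search for min of f(x) = (x - 2)^2 on [-3, 5].
Each step: x1 = a + (1 - rho)(b - a), x2 = a + rho(b - a); if f(x1) < f(x2) keep [a, x2], otherwise keep [x1, b].
Step 1: [-3.0000, 5.0000], x1=0.0560 (f=3.7791), x2=1.9440 (f=0.0031); f(x1) > f(x2) => keep [0.0560, 5.0000]
Step 2: [0.0560, 5.0000], x1=1.9446 (f=0.0031), x2=3.1114 (f=1.2352); f(x1) < f(x2) => keep [0.0560, 3.1114]
Final interval: [0.0560, 3.1114]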